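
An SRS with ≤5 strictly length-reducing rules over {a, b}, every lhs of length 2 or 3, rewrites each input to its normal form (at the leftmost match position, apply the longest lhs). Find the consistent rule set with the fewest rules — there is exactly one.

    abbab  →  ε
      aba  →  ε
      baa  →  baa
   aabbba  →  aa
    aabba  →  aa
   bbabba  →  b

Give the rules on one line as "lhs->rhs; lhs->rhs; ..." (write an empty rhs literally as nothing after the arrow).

aba->; bb->; bba->bb; bbb->ba

  | abbab => abbb => aba => ε
  | aba => ε
  | baa
  | aabbba => aabaa => aa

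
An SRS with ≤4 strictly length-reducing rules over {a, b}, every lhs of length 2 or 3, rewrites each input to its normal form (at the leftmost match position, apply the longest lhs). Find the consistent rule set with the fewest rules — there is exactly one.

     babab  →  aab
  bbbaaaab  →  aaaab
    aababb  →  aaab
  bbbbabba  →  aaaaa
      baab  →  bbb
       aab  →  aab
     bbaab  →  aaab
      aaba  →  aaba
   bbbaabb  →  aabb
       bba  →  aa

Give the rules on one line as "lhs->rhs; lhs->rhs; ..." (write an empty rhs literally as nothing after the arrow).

baa->bb; bab->a; bba->aa

  | babab => aab
  | bbbaaaab => baaaaab => bbaaab => aaaab
  | aababb => aaab
  | bbbbabba => bbaabba => aaabba => aaaaa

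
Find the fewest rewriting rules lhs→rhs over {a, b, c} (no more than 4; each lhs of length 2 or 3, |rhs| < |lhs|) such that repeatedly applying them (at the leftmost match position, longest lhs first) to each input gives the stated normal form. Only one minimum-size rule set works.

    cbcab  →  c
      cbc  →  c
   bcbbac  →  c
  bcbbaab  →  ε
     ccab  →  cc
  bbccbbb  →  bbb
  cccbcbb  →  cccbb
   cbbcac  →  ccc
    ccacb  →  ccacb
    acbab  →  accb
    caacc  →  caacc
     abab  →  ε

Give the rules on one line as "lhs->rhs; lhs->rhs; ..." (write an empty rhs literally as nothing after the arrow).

  | cbcab => cab => c
  | cbc => c
  | bcbbac => bbac => bcc => c
  | bcbbaab => bbaab => bcab => ab => ε

ab->; ba->c; bc->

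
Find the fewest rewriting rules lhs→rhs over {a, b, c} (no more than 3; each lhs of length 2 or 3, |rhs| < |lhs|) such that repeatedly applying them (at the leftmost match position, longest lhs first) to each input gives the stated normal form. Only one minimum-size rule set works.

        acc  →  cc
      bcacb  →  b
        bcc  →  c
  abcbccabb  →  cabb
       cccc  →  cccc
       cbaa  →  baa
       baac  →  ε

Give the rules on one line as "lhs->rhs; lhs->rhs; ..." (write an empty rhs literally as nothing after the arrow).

  | acc => cc
  | bcacb => acb => cb => b
  | bcc => c
  | abcbccabb => abccabb => acabb => cabb

ac->c; bc->; cb->b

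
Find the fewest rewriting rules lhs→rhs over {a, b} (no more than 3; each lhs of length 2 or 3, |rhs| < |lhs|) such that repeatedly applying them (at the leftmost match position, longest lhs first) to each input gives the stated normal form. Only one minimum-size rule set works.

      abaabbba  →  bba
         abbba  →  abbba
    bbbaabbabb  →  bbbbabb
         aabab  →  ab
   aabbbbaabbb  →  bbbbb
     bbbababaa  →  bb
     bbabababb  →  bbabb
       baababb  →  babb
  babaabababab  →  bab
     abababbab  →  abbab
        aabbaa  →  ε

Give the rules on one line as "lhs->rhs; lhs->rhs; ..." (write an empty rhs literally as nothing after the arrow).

  | abaabbba => aabbba => bba
  | abbba
  | bbbaabbabb => bbbbabb
  | aabab => ab

aab->; aba->a; baa->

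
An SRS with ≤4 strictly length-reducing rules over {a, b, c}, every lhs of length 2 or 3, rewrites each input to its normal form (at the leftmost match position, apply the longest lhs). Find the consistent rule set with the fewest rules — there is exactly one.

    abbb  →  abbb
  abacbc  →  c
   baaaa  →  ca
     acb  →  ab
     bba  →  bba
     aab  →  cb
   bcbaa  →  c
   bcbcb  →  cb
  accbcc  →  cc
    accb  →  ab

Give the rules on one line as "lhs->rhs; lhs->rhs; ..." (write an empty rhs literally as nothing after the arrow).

aa->c; ac->a; bc->a

  | abbb
  | abacbc => ababc => abaa => abc => aa => c
  | baaaa => bcaa => aaa => ca
  | acb => ab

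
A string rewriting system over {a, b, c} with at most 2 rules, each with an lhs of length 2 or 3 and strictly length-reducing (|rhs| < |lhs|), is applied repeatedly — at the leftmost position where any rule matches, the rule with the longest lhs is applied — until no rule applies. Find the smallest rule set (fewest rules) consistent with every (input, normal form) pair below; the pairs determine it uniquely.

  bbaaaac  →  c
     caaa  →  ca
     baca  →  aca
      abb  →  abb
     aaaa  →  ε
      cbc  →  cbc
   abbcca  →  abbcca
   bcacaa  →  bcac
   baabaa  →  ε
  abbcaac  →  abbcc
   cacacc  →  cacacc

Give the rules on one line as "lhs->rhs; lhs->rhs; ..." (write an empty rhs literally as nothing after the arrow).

  | bbaaaac => baaaac => aaaac => aac => c
  | caaa => ca
  | baca => aca
  | abb

aa->; ba->a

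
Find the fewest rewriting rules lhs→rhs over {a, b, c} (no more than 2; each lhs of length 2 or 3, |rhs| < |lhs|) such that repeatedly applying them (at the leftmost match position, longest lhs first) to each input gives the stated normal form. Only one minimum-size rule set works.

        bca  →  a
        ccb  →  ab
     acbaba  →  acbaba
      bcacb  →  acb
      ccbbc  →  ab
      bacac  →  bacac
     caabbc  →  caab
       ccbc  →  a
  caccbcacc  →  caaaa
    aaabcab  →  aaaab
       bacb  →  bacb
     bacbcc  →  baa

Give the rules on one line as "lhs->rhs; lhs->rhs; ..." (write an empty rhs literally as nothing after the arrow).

bc->; cc->a

  | bca => a
  | ccb => ab
  | acbaba
  | bcacb => acb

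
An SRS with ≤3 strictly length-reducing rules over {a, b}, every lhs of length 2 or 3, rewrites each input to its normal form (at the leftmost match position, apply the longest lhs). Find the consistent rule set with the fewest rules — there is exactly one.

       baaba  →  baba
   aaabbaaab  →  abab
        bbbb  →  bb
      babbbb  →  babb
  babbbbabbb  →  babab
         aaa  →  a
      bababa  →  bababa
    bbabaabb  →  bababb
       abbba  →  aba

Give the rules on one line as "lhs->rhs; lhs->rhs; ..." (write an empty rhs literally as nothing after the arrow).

  | baaba => baba
  | aaabbaaab => aabbaaab => abbaaab => abaaab => abaab => abab
  | bbbb => bb
  | babbbb => babb

aa->a; bba->ba; bbb->b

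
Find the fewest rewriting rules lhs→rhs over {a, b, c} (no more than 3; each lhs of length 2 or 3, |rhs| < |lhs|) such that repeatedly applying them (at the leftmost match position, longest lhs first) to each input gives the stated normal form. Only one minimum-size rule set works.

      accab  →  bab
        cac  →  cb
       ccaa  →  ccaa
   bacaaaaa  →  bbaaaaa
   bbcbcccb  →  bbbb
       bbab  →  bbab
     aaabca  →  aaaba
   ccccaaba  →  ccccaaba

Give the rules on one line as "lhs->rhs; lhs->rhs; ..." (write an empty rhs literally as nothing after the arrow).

ac->b; bc->b

  | accab => bcab => bab
  | cac => cb
  | ccaa
  | bacaaaaa => bbaaaaa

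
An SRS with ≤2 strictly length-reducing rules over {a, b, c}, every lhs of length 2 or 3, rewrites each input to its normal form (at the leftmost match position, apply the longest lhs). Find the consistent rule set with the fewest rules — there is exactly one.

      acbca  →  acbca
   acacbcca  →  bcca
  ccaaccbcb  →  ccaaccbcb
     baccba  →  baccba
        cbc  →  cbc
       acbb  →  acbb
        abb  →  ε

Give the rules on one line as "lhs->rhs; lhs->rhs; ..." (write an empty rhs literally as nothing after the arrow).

  | acbca
  | acacbcca => abbbcca => bcca
  | ccaaccbcb
  | baccba

abb->; cac->bb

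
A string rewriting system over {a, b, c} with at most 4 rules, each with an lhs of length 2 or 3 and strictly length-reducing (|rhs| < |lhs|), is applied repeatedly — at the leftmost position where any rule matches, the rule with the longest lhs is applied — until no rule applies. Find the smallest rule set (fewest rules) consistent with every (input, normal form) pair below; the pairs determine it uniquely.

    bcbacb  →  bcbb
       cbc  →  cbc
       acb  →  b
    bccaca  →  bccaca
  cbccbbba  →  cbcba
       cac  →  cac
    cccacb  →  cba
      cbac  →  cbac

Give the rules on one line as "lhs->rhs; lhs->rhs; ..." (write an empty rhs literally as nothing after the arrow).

  | bcbacb => bcbb
  | cbc
  | acb => b
  | bccaca

acb->b; bab->c; ccb->ba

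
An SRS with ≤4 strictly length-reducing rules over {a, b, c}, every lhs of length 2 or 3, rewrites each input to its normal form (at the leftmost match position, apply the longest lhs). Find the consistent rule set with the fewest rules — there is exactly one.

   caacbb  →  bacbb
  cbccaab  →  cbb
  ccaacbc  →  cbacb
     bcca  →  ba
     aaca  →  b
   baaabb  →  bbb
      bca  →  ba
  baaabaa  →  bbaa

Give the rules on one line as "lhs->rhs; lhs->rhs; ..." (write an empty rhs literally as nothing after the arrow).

ab->b; bc->b; ca->b

  | caacbb => bacbb
  | cbccaab => cbcaab => cbaab => cbab => cbb
  | ccaacbc => cbacbc => cbacb
  | bcca => bca => ba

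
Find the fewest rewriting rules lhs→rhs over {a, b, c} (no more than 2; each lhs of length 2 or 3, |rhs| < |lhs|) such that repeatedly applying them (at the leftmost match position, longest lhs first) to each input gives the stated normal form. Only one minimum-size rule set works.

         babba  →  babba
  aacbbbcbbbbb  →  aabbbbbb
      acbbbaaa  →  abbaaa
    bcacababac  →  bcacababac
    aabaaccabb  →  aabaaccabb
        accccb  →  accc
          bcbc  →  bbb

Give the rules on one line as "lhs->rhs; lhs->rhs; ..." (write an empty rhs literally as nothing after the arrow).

  | babba
  | aacbbbcbbbbb => aabbcbbbbb => aabbbbbb
  | acbbbaaa => abbaaa
  | bcacababac

cb->; cbc->bb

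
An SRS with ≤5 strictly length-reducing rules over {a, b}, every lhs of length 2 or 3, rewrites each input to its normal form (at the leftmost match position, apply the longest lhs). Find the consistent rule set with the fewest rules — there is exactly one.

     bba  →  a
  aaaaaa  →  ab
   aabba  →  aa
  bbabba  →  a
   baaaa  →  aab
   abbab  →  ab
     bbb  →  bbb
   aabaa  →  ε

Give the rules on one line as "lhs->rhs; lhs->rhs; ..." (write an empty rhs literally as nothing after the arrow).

  | bba => ba => a
  | aaaaaa => abaaa => aaba => aaa => ab
  | aabba => aa
  | bbabba => babba => abba => a

aaa->ab; abb->; ba->a; baa->ab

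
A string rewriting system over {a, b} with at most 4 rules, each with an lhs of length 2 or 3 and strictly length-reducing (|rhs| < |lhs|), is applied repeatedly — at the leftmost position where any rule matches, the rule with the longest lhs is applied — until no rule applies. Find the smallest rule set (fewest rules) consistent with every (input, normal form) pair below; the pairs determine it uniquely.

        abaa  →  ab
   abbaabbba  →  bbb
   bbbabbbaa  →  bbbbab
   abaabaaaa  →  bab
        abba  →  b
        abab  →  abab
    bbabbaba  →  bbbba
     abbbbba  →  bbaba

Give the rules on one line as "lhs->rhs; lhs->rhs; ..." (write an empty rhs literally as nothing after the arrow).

  | abaa => ab
  | abbaabbba => baaabbba => babbbba => bbabba => bbbaa => bbb
  | bbbabbbaa => bbbbabaa => bbbbab
  | abaabaaaa => abbaaaa => baaaaa => babaa => bab

aa->; aaa->ab; abb->ba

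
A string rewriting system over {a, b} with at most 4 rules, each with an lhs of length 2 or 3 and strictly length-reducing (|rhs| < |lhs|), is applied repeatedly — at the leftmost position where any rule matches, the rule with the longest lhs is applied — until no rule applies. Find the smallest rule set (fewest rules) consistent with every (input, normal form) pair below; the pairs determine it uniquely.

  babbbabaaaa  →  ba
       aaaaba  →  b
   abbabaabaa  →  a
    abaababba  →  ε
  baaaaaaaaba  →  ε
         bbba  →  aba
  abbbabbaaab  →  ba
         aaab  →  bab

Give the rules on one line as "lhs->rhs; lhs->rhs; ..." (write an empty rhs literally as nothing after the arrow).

aa->b; aab->ba; bb->; bbb->ab

  | babbbabaaaa => baababaaaa => bbaabaaaa => aabaaaa => baaaaa => bbaaa => aaa => ba
  | aaaaba => baaba => bbaa => aa => b
  | abbabaabaa => aabaabaa => baaabaa => bbabaa => abaa => abb => a
  | abaababba => abbaabba => aaabba => babba => baa => bb => ε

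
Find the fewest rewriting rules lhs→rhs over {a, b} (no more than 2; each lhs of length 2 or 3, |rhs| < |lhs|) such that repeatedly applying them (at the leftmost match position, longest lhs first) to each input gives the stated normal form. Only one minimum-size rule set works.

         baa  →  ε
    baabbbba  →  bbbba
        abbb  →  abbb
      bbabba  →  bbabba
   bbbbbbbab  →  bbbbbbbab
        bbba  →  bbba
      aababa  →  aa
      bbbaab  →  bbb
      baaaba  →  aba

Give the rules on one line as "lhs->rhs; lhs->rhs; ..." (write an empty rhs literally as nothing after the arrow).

  | baa => ε
  | baabbbba => bbbba
  | abbb
  | bbabba

aab->a; baa->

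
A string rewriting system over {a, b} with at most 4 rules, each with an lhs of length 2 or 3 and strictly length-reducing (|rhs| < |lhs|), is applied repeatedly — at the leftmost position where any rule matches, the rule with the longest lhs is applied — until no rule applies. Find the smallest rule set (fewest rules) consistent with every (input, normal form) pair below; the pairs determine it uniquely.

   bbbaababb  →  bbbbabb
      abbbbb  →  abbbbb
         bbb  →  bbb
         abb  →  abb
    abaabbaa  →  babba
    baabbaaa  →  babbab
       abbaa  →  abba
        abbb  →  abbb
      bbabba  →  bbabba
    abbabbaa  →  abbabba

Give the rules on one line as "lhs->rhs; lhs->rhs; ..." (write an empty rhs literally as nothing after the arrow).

  | bbbaababb => bbbababb => bbbbabb
  | abbbbb
  | bbb
  | abb

aa->a; aaa->ab; aba->ba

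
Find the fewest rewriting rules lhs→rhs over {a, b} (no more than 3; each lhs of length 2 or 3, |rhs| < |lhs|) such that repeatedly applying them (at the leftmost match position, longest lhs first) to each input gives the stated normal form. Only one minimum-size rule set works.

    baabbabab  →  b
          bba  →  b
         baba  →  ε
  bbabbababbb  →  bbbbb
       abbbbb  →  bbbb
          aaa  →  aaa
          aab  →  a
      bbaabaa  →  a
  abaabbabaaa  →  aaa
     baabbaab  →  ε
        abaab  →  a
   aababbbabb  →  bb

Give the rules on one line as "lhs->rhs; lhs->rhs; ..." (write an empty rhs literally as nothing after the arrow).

ab->; ba->

  | baabbabab => abbabab => babab => bab => b
  | bba => b
  | baba => ba => ε
  | bbabbababbb => bbbababbb => bbbabbb => bbbbb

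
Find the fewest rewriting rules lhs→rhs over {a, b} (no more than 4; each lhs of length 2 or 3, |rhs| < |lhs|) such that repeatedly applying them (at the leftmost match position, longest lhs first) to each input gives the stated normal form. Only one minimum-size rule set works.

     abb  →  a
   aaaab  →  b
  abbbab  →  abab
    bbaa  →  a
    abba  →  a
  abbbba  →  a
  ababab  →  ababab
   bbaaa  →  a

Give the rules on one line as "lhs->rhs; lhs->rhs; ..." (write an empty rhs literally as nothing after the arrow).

  | abb => a
  | aaaab => aaab => aab => b
  | abbbab => abab
  | bbaa => aa => a

aa->a; aab->b; bb->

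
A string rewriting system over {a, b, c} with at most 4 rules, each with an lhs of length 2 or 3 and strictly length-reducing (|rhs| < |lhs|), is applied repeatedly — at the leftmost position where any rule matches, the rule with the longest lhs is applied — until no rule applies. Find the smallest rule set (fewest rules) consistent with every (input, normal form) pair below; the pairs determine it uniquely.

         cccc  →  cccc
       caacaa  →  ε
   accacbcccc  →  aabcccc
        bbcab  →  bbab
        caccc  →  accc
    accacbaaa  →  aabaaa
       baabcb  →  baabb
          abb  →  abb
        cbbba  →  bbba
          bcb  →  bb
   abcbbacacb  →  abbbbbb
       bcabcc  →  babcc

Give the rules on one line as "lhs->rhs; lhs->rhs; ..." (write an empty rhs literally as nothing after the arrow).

bac->bb; ca->a; caa->; cb->b

  | cccc
  | caacaa => caa => ε
  | accacbcccc => acacbcccc => aacbcccc => aabcccc
  | bbcab => bbab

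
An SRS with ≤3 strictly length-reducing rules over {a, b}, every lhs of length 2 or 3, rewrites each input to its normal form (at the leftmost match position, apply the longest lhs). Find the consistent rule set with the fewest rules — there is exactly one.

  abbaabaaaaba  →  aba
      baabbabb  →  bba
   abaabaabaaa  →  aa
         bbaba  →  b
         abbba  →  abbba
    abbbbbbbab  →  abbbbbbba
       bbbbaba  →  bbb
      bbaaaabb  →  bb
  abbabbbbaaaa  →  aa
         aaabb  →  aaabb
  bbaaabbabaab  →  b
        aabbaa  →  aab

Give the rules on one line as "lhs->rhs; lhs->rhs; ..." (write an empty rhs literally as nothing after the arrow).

  | abbaabaaaaba => abbaaaaba => abaaba => aba
  | baabbabb => bbabb => bbab => bba
  | abaabaabaaa => abaabaaa => abaaa => aa
  | bbaba => bbaa => b

baa->; bab->ba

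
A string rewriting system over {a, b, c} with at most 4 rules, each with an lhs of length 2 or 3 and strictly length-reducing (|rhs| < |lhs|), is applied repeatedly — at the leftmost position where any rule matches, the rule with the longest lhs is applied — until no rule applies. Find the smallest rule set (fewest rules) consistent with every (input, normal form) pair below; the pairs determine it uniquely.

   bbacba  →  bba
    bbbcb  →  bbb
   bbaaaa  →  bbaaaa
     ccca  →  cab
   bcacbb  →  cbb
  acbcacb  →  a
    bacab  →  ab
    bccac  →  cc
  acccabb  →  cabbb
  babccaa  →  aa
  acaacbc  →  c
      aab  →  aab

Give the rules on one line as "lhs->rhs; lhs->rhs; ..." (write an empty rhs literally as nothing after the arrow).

  | bbacba => bbcba => bba
  | bbbcb => bbb
  | bbaaaa
  | ccca => cab

ac->c; bc->; cca->ab; ccb->a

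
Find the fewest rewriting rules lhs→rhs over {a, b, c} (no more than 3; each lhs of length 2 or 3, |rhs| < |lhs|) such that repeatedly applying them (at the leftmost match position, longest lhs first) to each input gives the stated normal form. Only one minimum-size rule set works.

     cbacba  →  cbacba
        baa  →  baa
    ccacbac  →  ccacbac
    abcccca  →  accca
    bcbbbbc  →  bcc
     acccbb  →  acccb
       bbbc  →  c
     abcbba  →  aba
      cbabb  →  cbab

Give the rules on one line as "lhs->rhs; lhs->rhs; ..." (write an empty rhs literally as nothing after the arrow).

abc->a; bb->b; bbc->c

  | cbacba
  | baa
  | ccacbac
  | abcccca => accca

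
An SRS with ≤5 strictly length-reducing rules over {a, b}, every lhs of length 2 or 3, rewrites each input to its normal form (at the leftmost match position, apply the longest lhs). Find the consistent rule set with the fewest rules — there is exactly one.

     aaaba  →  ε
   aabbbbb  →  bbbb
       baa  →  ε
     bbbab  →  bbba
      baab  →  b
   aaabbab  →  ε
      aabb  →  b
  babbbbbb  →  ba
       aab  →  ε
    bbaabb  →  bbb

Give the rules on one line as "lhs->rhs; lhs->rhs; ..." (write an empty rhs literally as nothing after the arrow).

  | aaaba => aba => aa => ε
  | aabbbbb => bbbb
  | baa => ε
  | bbbab => bbba

aa->; aab->; ab->a; baa->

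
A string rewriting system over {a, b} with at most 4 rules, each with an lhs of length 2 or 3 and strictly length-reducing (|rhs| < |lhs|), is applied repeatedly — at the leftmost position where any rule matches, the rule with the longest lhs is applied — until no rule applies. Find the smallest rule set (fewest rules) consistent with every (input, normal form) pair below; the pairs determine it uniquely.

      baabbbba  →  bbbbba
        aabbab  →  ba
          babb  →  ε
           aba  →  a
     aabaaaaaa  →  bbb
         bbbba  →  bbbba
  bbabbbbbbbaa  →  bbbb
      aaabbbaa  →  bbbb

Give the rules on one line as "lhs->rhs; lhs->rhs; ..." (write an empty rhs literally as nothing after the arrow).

  | baabbbba => bbbbba
  | aabbab => bbab => ba
  | babb => ab => ε
  | aba => a

aa->; aaa->b; ab->; bab->a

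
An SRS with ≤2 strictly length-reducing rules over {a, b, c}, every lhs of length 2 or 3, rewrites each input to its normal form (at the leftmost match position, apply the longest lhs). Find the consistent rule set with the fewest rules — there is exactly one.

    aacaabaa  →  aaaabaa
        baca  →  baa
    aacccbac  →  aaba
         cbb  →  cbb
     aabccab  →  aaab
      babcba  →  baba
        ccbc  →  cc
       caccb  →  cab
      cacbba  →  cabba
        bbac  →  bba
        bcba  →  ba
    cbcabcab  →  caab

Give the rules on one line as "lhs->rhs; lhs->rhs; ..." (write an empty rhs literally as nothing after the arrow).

ac->a; bc->

  | aacaabaa => aaaabaa
  | baca => baa
  | aacccbac => aaccbac => aacbac => aabac => aaba
  | cbb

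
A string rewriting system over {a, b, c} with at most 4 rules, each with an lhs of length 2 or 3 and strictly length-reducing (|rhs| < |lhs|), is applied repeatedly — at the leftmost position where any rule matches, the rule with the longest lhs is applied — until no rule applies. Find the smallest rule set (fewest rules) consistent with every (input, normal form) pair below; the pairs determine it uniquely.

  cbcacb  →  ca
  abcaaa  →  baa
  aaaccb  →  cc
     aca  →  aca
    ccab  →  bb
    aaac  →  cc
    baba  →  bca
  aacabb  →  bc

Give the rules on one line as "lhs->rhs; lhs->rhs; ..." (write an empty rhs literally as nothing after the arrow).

aac->bc; ab->c; cb->; cca->b

  | cbcacb => cacb => ca
  | abcaaa => ccaaa => baa
  | aaaccb => abccb => cccb => cc
  | aca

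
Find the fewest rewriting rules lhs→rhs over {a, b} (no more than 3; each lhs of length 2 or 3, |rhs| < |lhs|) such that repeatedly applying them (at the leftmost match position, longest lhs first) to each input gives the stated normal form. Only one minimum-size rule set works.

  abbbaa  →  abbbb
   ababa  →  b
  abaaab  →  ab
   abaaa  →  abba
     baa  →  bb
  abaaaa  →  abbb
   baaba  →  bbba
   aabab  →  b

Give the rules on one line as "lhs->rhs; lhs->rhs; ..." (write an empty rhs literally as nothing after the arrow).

  | abbbaa => abbbb
  | ababa => aa => b
  | abaaab => abbab => ab
  | abaaa => abba

aa->b; bab->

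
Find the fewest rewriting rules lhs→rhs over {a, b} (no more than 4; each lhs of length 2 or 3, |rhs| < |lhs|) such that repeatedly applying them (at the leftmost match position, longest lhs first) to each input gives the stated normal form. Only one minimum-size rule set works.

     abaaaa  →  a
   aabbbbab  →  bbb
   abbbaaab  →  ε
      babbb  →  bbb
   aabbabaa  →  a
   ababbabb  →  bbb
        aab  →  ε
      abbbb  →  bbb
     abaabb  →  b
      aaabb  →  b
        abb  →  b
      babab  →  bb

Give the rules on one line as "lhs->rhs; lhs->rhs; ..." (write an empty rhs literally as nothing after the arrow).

aa->a; ab->; aba->ba; baa->aa

  | abaaaa => baaaa => aaaa => aaa => aa => a
  | aabbbbab => abbbbab => bbbab => bbb
  | abbbaaab => bbaaab => baaab => aaab => aab => ab => ε
  | babbb => bbb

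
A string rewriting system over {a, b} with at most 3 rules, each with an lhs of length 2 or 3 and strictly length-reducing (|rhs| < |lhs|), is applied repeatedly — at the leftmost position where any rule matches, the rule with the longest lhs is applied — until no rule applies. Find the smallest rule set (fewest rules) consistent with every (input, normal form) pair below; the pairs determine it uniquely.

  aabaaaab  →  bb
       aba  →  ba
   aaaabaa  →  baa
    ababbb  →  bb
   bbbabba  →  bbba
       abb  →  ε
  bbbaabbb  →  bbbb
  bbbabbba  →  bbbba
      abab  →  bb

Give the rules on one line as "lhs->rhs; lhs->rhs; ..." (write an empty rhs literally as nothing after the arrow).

ab->b; abb->

  | aabaaaab => abaaaab => baaaab => baaab => baab => bab => bb
  | aba => ba
  | aaaabaa => aaabaa => aabaa => abaa => baa
  | ababbb => babbb => bb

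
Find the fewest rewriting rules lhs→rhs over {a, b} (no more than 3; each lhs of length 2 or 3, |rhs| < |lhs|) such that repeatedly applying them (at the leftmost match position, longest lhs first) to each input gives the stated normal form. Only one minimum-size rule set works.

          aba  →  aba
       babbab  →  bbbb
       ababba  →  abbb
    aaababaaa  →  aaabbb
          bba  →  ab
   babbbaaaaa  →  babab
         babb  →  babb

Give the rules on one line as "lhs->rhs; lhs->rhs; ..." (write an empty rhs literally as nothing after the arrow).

  | aba
  | babbab => baabb => bbbb
  | ababba => abaab => abbb
  | aaababaaa => aaababba => aaabaab => aaabbb

baa->bb; bba->ab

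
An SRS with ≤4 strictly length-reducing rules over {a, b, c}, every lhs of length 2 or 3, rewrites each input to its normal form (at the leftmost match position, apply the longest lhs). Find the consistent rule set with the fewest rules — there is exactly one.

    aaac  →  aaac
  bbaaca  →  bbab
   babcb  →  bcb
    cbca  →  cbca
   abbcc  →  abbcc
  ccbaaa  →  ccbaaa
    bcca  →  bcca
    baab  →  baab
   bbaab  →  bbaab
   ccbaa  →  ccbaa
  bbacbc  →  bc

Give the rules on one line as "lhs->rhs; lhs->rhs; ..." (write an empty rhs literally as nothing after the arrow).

  | aaac
  | bbaaca => bbab
  | babcb => bcb
  | cbca

abc->c; aca->b; bac->a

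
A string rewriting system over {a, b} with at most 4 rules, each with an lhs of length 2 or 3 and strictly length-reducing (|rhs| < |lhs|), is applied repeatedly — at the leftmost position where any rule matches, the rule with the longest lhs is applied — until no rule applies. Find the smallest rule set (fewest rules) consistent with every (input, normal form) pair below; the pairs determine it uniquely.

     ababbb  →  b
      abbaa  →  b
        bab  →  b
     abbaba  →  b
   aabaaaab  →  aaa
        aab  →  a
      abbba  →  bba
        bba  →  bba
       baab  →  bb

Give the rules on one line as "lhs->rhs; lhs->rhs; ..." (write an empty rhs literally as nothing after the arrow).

ab->; aba->; baa->b; bbb->b

  | ababbb => bbb => b
  | abbaa => baa => b
  | bab => b
  | abbaba => baba => b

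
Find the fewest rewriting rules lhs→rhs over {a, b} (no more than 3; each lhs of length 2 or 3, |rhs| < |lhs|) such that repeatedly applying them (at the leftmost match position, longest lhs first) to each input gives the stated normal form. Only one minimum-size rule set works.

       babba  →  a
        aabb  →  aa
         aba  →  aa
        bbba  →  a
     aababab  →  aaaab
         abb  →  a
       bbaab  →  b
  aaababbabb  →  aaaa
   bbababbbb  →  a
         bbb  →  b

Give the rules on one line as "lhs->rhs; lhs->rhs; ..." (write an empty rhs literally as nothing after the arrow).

  | babba => abba => abb => a
  | aabb => aa
  | aba => aa
  | bbba => ba => a

ba->a; bb->; bba->bb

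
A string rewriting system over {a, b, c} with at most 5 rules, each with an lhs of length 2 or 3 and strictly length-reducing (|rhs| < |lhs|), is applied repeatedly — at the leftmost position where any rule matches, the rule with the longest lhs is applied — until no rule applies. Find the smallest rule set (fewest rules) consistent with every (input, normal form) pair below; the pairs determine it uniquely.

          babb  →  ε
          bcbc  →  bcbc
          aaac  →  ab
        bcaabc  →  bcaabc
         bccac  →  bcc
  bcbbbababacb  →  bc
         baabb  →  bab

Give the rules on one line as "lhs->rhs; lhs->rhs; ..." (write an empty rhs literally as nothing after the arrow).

aac->b; abb->b; ac->; bb->

  | babb => bb => ε
  | bcbc
  | aaac => ab
  | bcaabc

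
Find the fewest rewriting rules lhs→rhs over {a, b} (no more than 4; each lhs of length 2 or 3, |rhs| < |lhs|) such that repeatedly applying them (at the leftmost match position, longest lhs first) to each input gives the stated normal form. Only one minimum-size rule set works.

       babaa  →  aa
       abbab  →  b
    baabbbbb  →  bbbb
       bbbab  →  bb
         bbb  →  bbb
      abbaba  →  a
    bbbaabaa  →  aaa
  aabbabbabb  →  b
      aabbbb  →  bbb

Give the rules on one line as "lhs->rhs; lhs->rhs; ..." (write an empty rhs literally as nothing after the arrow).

aab->a; ab->b; ba->a; bab->

  | babaa => aa
  | abbab => bbab => b
  | baabbbbb => aabbbbb => abbbb => bbbb
  | bbbab => bb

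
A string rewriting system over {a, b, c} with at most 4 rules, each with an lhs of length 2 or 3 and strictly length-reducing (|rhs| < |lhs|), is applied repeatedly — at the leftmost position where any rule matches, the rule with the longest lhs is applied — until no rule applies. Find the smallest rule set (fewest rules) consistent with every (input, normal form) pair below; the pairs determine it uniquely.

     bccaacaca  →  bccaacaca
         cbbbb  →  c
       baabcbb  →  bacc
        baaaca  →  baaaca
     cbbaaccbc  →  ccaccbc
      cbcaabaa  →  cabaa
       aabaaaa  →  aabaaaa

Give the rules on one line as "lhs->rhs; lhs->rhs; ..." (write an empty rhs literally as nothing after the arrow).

  | bccaacaca
  | cbbbb => cbb => c
  | baabcbb => baccbb => bacc
  | baaaca

abc->cc; bb->; bba->c; bca->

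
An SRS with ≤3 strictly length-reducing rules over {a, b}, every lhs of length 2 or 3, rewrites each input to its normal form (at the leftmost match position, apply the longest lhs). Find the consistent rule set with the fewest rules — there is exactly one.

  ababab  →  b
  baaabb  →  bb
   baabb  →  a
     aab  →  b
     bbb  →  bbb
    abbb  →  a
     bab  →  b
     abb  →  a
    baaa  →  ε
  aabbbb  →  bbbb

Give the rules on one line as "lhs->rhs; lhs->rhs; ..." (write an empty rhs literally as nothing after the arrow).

  | ababab => aabab => bab => b
  | baaabb => aabb => bb
  | baabb => abb => ab => a
  | aab => b

aa->; ab->a; ba->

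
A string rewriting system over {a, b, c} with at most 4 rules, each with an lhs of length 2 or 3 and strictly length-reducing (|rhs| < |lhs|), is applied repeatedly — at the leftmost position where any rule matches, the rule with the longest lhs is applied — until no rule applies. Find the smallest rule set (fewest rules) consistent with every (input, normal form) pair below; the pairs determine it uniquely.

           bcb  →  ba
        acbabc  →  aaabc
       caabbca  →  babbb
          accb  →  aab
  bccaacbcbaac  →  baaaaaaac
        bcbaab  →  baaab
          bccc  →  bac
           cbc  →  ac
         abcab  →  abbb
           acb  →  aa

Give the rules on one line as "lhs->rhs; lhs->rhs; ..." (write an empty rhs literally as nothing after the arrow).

ca->b; cb->a; cc->a

  | bcb => ba
  | acbabc => aaabc
  | caabbca => babbca => babbb
  | accb => aab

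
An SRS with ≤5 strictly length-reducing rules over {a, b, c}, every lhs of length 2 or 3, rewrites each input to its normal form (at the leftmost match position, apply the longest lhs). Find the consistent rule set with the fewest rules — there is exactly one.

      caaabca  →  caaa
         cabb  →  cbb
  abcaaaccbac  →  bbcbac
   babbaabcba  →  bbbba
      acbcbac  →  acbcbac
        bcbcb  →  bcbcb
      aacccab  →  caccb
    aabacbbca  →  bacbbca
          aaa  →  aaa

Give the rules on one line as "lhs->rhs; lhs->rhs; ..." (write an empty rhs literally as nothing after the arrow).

aac->ca; ab->b; abc->; aca->bb

  | caaabca => caaa
  | cabb => cbb
  | abcaaaccbac => aaaccbac => acacbac => bbcbac
  | babbaabcba => bbbaabcba => bbbaba => bbbba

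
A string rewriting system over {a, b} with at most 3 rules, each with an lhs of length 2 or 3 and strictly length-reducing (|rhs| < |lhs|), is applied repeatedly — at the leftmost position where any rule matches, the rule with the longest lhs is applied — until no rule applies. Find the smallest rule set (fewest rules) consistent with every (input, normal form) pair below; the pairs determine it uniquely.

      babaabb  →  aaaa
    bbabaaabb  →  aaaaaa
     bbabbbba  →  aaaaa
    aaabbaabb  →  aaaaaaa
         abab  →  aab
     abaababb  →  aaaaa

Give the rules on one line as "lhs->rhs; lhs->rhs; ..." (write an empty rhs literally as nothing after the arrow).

  | babaabb => abaabb => aaabb => aaaa
  | bbabaaabb => aabaaabb => aaaaabb => aaaaaa
  | bbabbbba => aabbbba => aaabba => aaaaa
  | aaabbaabb => aaaaaabb => aaaaaaa

ba->a; bb->a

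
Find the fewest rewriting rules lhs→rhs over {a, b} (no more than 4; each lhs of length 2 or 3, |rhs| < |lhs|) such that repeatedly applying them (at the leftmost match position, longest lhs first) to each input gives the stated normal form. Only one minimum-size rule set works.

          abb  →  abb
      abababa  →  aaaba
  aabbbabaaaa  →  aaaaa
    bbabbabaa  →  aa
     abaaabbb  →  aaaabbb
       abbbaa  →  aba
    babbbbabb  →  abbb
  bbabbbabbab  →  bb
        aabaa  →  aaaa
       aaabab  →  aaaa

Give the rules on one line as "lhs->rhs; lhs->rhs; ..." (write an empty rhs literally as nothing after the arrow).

baa->aa; bab->a; bba->

  | abb
  | abababa => aaaba
  | aabbbabaaaa => aabbaaaa => aaaaa
  | bbabbabaa => bbabaa => baa => aa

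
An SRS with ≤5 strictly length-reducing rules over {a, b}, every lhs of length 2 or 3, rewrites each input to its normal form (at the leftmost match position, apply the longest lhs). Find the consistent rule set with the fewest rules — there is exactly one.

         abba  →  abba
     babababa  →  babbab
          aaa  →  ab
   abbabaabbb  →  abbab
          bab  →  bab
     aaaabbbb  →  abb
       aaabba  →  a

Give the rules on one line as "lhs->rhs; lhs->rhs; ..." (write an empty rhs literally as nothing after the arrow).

aa->a; aaa->ab; aba->ab; bbb->

  | abba
  | babababa => babbaba => babbab
  | aaa => ab
  | abbabaabbb => abbababbb => abbabbbb => abbab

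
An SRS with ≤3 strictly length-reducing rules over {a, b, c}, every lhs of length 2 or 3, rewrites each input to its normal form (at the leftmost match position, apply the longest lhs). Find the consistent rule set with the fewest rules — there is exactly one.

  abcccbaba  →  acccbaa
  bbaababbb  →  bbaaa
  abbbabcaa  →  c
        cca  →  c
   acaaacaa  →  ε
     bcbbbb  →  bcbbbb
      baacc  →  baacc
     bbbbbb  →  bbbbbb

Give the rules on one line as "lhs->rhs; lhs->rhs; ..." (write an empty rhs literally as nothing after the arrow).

  | abcccbaba => acccbaba => acccbaa
  | bbaababbb => bbaaabbb => bbaaabb => bbaaab => bbaaa
  | abbbabcaa => abbabcaa => ababcaa => aabcaa => aacaa => aca => c
  | cca => c

ab->a; aca->c; ca->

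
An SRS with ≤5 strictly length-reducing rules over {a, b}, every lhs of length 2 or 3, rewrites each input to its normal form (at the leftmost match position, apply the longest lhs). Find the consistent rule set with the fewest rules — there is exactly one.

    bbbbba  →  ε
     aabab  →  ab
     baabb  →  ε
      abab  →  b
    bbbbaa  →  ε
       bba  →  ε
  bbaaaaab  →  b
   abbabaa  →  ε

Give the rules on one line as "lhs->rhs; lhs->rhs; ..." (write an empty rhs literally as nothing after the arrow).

  | bbbbba => abbba => aaba => ba => ε
  | aabab => bab => ab
  | baabb => abb => aa => ε
  | abab => aab => b

aa->; ba->; bab->ab; bb->a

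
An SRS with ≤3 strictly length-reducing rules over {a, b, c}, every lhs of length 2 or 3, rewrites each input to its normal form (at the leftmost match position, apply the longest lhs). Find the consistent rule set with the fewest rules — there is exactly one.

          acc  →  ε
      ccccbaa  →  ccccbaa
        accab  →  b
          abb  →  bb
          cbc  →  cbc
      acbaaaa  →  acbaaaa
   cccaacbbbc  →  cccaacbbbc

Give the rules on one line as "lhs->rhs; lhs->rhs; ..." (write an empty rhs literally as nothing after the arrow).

ab->b; acc->

  | acc => ε
  | ccccbaa
  | accab => ab => b
  | abb => bb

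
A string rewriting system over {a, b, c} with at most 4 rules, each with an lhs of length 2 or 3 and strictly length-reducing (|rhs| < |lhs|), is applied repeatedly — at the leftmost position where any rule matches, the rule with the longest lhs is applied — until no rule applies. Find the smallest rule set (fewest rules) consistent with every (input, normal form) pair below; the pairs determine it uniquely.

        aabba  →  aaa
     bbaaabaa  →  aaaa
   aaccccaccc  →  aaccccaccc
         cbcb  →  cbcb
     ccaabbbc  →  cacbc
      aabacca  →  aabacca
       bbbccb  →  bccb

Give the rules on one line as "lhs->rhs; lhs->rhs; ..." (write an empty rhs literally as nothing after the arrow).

  | aabba => aaa
  | bbaaabaa => aaabaa => aaaa
  | aaccccaccc
  | cbcb

baa->a; bb->; caa->ac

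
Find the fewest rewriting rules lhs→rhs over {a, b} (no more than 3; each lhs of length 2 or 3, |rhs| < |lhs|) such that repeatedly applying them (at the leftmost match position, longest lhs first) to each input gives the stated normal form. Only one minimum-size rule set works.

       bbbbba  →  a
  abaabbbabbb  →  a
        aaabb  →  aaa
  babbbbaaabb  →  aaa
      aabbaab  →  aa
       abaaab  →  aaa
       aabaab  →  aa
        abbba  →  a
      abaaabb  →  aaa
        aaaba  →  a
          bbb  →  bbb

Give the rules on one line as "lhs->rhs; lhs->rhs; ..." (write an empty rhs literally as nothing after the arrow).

  | bbbbba => bbbba => bbba => bba => ba => a
  | abaabbbabbb => baabbbabbb => aabbbabbb => aabbabbb => aababbb => ababbb => babbb => abbb => abb => ab => a
  | aaabb => aaab => aaa
  | babbbbaaabb => abbbbaaabb => abbbaaabb => abbaaabb => abaaabb => baaabb => aaabb => aaab => aaa

ab->a; aba->ba; ba->a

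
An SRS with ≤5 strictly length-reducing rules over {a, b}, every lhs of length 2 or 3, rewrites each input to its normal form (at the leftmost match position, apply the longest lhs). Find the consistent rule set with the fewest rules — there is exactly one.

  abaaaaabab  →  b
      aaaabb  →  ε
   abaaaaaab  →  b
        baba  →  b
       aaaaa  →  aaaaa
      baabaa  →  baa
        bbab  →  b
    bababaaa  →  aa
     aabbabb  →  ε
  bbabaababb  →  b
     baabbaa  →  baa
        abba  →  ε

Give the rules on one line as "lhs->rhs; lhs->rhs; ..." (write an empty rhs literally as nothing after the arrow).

  | abaaaaabab => aaaabab => aaab => aab => ab => b
  | aaaabb => aaabb => aabb => abb => bb => ε
  | abaaaaaab => aaaaab => aaaab => aaab => aab => ab => b
  | baba => b

ab->b; aba->; bb->; bba->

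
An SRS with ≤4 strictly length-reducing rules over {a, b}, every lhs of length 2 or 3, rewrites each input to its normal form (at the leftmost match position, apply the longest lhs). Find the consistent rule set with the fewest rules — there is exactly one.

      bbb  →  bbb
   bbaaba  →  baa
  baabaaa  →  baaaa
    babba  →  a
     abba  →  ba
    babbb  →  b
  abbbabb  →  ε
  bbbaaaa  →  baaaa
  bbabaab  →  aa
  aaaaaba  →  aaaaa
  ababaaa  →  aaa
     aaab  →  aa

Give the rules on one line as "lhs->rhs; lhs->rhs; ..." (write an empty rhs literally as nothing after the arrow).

ab->; bab->a; bba->ba

  | bbb
  | bbaaba => baaba => baa
  | baabaaa => baaaa
  | babba => aba => a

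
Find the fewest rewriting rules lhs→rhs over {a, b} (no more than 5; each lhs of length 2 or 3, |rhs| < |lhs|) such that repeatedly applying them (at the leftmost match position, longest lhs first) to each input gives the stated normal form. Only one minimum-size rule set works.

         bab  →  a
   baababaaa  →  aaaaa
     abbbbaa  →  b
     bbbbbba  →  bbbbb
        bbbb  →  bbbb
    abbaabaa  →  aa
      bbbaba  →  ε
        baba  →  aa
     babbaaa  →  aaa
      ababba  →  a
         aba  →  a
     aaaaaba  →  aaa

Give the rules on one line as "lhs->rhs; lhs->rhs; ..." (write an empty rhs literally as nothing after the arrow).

aab->ba; abb->b; ba->; bab->a

  | bab => a
  | baababaaa => ababaaa => aaaaa
  | abbbbaa => bbbaa => bba => b
  | bbbbbba => bbbbb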